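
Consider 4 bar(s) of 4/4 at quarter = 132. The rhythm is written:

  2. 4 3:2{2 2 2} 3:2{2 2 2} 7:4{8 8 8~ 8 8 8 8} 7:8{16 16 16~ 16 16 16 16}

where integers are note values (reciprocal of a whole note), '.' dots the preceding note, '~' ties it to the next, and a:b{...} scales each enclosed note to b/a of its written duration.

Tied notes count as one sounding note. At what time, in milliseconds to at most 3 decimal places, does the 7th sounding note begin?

note 7 onset = 28/3b = 4242.424ms

1. 0.0ms @ 0 + 1363.636ms (3)
2. 1363.636ms @ 3 + 454.545ms (1)
3. 1818.182ms @ 4 + 606.061ms (4/3)
4. 2424.242ms @ 16/3 + 606.061ms (4/3)
5. 3030.303ms @ 20/3 + 606.061ms (4/3)
6. 3636.364ms @ 8 + 606.061ms (4/3)
7. 4242.424ms @ 28/3 + 606.061ms (4/3)
8. 4848.485ms @ 32/3 + 606.061ms (4/3)
9. 5454.545ms @ 12 + 129.87ms (2/7)
10. 5584.416ms @ 86/7 + 129.87ms (2/7)
11. 5714.286ms @ 88/7 + 259.74ms (4/7)
12. 5974.026ms @ 92/7 + 129.87ms (2/7)
13. 6103.896ms @ 94/7 + 129.87ms (2/7)
14. 6233.766ms @ 96/7 + 129.87ms (2/7)
15. 6363.636ms @ 14 + 129.87ms (2/7)
16. 6493.506ms @ 100/7 + 129.87ms (2/7)
17. 6623.377ms @ 102/7 + 259.74ms (4/7)
18. 6883.117ms @ 106/7 + 129.87ms (2/7)
19. 7012.987ms @ 108/7 + 129.87ms (2/7)
20. 7142.857ms @ 110/7 + 129.87ms (2/7)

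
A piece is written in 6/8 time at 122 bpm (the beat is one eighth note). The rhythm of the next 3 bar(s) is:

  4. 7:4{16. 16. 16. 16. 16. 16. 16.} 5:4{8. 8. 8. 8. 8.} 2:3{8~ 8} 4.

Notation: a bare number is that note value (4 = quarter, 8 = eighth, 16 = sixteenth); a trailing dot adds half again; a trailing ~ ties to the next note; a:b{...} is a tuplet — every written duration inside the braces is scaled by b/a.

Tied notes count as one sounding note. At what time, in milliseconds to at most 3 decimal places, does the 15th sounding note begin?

note 15 onset = 15b = 7377.049ms

1. 0.0ms @ 0 + 1475.41ms (3)
2. 1475.41ms @ 3 + 210.773ms (3/7)
3. 1686.183ms @ 24/7 + 210.773ms (3/7)
4. 1896.956ms @ 27/7 + 210.773ms (3/7)
5. 2107.728ms @ 30/7 + 210.773ms (3/7)
6. 2318.501ms @ 33/7 + 210.773ms (3/7)
7. 2529.274ms @ 36/7 + 210.773ms (3/7)
8. 2740.047ms @ 39/7 + 210.773ms (3/7)
9. 2950.82ms @ 6 + 590.164ms (6/5)
10. 3540.984ms @ 36/5 + 590.164ms (6/5)
11. 4131.148ms @ 42/5 + 590.164ms (6/5)
12. 4721.311ms @ 48/5 + 590.164ms (6/5)
13. 5311.475ms @ 54/5 + 590.164ms (6/5)
14. 5901.639ms @ 12 + 1475.41ms (3)
15. 7377.049ms @ 15 + 1475.41ms (3)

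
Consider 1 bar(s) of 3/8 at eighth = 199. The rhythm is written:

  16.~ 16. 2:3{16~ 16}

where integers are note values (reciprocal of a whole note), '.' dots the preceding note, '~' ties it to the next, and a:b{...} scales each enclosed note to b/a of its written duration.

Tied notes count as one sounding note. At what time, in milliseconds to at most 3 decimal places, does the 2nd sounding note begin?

1. 0.0ms @ 0 + 452.261ms (3/2)
2. 452.261ms @ 3/2 + 452.261ms (3/2)

note 2 onset = 3/2b = 452.261ms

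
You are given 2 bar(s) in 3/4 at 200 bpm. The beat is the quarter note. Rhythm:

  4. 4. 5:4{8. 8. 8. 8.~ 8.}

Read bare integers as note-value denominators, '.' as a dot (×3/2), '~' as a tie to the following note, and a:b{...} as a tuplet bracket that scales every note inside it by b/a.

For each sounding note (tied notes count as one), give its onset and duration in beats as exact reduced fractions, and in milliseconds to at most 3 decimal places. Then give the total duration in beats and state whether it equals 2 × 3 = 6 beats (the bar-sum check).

1) 0.0ms=0b +450.0ms=3/2b
2) 450.0ms=3/2b +450.0ms=3/2b
3) 900.0ms=3b +180.0ms=3/5b
4) 1080.0ms=18/5b +180.0ms=3/5b
5) 1260.0ms=21/5b +180.0ms=3/5b
6) 1440.0ms=24/5b +360.0ms=6/5b
Σ=6b of 6 (200bpm 3/4) — PASS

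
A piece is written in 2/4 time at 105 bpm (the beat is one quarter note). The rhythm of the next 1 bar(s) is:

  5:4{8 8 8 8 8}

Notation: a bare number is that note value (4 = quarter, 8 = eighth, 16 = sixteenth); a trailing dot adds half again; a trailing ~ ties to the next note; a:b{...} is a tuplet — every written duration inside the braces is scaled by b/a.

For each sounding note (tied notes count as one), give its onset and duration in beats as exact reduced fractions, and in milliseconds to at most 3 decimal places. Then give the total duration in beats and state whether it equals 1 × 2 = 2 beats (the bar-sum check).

1) 0.0ms=0b +228.571ms=2/5b
2) 228.571ms=2/5b +228.571ms=2/5b
3) 457.143ms=4/5b +228.571ms=2/5b
4) 685.714ms=6/5b +228.571ms=2/5b
5) 914.286ms=8/5b +228.571ms=2/5b
Σ=2b of 2 (105bpm 2/4) — PASS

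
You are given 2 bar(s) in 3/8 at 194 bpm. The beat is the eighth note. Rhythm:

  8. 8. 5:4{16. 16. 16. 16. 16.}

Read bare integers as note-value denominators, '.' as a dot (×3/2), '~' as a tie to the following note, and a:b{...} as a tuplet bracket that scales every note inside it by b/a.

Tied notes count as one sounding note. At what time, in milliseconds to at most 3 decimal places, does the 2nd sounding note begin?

1. 0.0ms @ 0 + 463.918ms (3/2)
2. 463.918ms @ 3/2 + 463.918ms (3/2)
3. 927.835ms @ 3 + 185.567ms (3/5)
4. 1113.402ms @ 18/5 + 185.567ms (3/5)
5. 1298.969ms @ 21/5 + 185.567ms (3/5)
6. 1484.536ms @ 24/5 + 185.567ms (3/5)
7. 1670.103ms @ 27/5 + 185.567ms (3/5)

note 2 onset = 3/2b = 463.918ms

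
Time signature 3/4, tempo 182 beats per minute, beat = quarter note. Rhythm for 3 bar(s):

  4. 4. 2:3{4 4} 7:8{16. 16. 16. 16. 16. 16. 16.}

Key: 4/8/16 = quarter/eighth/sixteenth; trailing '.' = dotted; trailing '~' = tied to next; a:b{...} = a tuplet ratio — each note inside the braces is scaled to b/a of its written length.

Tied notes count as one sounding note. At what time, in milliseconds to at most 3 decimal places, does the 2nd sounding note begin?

note 2 onset = 3/2b = 494.505ms

1. 0.0ms @ 0 + 494.505ms (3/2)
2. 494.505ms @ 3/2 + 494.505ms (3/2)
3. 989.011ms @ 3 + 494.505ms (3/2)
4. 1483.516ms @ 9/2 + 494.505ms (3/2)
5. 1978.022ms @ 6 + 141.287ms (3/7)
6. 2119.309ms @ 45/7 + 141.287ms (3/7)
7. 2260.597ms @ 48/7 + 141.287ms (3/7)
8. 2401.884ms @ 51/7 + 141.287ms (3/7)
9. 2543.171ms @ 54/7 + 141.287ms (3/7)
10. 2684.458ms @ 57/7 + 141.287ms (3/7)
11. 2825.746ms @ 60/7 + 141.287ms (3/7)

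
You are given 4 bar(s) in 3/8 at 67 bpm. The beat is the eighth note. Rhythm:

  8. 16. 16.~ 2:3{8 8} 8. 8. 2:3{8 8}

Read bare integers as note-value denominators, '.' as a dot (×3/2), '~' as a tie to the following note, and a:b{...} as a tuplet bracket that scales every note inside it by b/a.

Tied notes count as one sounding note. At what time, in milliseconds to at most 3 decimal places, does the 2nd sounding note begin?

1. 0.0ms @ 0 + 1343.284ms (3/2)
2. 1343.284ms @ 3/2 + 671.642ms (3/4)
3. 2014.925ms @ 9/4 + 2014.925ms (9/4)
4. 4029.851ms @ 9/2 + 1343.284ms (3/2)
5. 5373.134ms @ 6 + 1343.284ms (3/2)
6. 6716.418ms @ 15/2 + 1343.284ms (3/2)
7. 8059.701ms @ 9 + 1343.284ms (3/2)
8. 9402.985ms @ 21/2 + 1343.284ms (3/2)

note 2 onset = 3/2b = 1343.284ms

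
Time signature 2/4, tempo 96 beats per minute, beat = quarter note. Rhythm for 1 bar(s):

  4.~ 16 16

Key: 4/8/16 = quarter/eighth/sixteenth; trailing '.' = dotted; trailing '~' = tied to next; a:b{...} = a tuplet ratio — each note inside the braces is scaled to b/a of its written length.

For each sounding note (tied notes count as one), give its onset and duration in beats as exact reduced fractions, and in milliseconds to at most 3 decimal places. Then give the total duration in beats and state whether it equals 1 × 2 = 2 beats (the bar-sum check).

1) 0.0ms=0b +1093.75ms=7/4b
2) 1093.75ms=7/4b +156.25ms=1/4b
Σ=2b of 2 (96bpm 2/4) — PASS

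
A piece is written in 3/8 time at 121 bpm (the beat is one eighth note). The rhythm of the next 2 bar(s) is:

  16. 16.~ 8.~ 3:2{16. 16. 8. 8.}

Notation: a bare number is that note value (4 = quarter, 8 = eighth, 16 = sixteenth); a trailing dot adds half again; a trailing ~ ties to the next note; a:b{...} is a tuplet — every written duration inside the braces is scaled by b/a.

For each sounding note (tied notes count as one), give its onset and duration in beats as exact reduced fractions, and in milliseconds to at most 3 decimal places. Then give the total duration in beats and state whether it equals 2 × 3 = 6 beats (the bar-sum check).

1) 0.0ms=0b +371.901ms=3/4b
2) 371.901ms=3/4b +1363.636ms=11/4b
3) 1735.537ms=7/2b +247.934ms=1/2b
4) 1983.471ms=4b +495.868ms=1b
5) 2479.339ms=5b +495.868ms=1b
Σ=6b of 6 (121bpm 3/8) — PASS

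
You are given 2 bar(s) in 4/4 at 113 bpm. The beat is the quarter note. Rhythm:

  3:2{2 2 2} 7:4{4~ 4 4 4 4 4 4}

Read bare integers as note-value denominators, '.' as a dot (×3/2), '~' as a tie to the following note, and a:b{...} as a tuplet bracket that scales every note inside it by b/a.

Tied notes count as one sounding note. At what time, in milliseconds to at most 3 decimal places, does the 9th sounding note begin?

1. 0.0ms @ 0 + 707.965ms (4/3)
2. 707.965ms @ 4/3 + 707.965ms (4/3)
3. 1415.929ms @ 8/3 + 707.965ms (4/3)
4. 2123.894ms @ 4 + 606.827ms (8/7)
5. 2730.721ms @ 36/7 + 303.413ms (4/7)
6. 3034.134ms @ 40/7 + 303.413ms (4/7)
7. 3337.547ms @ 44/7 + 303.413ms (4/7)
8. 3640.961ms @ 48/7 + 303.413ms (4/7)
9. 3944.374ms @ 52/7 + 303.413ms (4/7)

note 9 onset = 52/7b = 3944.374ms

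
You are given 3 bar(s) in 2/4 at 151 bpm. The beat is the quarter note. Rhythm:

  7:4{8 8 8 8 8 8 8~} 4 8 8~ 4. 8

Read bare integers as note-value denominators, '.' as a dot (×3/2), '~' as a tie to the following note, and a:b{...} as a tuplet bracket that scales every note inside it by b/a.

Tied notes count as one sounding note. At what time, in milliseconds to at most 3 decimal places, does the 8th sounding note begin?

note 8 onset = 3b = 1192.053ms

1. 0.0ms @ 0 + 113.529ms (2/7)
2. 113.529ms @ 2/7 + 113.529ms (2/7)
3. 227.058ms @ 4/7 + 113.529ms (2/7)
4. 340.587ms @ 6/7 + 113.529ms (2/7)
5. 454.115ms @ 8/7 + 113.529ms (2/7)
6. 567.644ms @ 10/7 + 113.529ms (2/7)
7. 681.173ms @ 12/7 + 510.88ms (9/7)
8. 1192.053ms @ 3 + 198.675ms (1/2)
9. 1390.728ms @ 7/2 + 794.702ms (2)
10. 2185.43ms @ 11/2 + 198.675ms (1/2)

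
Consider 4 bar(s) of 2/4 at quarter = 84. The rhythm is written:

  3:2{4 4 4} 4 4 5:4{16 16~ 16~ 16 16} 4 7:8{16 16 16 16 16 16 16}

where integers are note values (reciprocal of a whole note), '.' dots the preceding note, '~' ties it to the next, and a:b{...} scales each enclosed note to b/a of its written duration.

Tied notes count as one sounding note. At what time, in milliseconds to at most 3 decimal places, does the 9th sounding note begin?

note 9 onset = 5b = 3571.429ms

1. 0.0ms @ 0 + 476.19ms (2/3)
2. 476.19ms @ 2/3 + 476.19ms (2/3)
3. 952.381ms @ 4/3 + 476.19ms (2/3)
4. 1428.571ms @ 2 + 714.286ms (1)
5. 2142.857ms @ 3 + 714.286ms (1)
6. 2857.143ms @ 4 + 142.857ms (1/5)
7. 3000.0ms @ 21/5 + 428.571ms (3/5)
8. 3428.571ms @ 24/5 + 142.857ms (1/5)
9. 3571.429ms @ 5 + 714.286ms (1)
10. 4285.714ms @ 6 + 204.082ms (2/7)
11. 4489.796ms @ 44/7 + 204.082ms (2/7)
12. 4693.878ms @ 46/7 + 204.082ms (2/7)
13. 4897.959ms @ 48/7 + 204.082ms (2/7)
14. 5102.041ms @ 50/7 + 204.082ms (2/7)
15. 5306.122ms @ 52/7 + 204.082ms (2/7)
16. 5510.204ms @ 54/7 + 204.082ms (2/7)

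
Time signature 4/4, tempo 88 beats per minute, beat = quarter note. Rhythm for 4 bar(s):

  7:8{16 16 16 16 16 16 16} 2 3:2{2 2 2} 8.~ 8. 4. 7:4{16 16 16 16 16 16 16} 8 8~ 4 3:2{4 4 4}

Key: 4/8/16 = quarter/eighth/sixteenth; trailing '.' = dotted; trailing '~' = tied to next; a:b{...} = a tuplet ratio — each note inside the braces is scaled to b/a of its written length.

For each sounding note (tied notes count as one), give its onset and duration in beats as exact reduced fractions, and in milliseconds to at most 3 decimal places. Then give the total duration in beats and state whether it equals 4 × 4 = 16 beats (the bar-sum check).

1) 0.0ms=0b +194.805ms=2/7b
2) 194.805ms=2/7b +194.805ms=2/7b
3) 389.61ms=4/7b +194.805ms=2/7b
4) 584.416ms=6/7b +194.805ms=2/7b
5) 779.221ms=8/7b +194.805ms=2/7b
6) 974.026ms=10/7b +194.805ms=2/7b
7) 1168.831ms=12/7b +194.805ms=2/7b
8) 1363.636ms=2b +1363.636ms=2b
9) 2727.273ms=4b +909.091ms=4/3b
10) 3636.364ms=16/3b +909.091ms=4/3b
11) 4545.455ms=20/3b +909.091ms=4/3b
12) 5454.545ms=8b +1022.727ms=3/2b
13) 6477.273ms=19/2b +1022.727ms=3/2b
14) 7500.0ms=11b +97.403ms=1/7b
15) 7597.403ms=78/7b +97.403ms=1/7b
16) 7694.805ms=79/7b +97.403ms=1/7b
17) 7792.208ms=80/7b +97.403ms=1/7b
18) 7889.61ms=81/7b +97.403ms=1/7b
19) 7987.013ms=82/7b +97.403ms=1/7b
20) 8084.416ms=83/7b +97.403ms=1/7b
21) 8181.818ms=12b +340.909ms=1/2b
22) 8522.727ms=25/2b +1022.727ms=3/2b
23) 9545.455ms=14b +454.545ms=2/3b
24) 10000.0ms=44/3b +454.545ms=2/3b
25) 10454.545ms=46/3b +454.545ms=2/3b
Σ=16b of 16 (88bpm 4/4) — PASS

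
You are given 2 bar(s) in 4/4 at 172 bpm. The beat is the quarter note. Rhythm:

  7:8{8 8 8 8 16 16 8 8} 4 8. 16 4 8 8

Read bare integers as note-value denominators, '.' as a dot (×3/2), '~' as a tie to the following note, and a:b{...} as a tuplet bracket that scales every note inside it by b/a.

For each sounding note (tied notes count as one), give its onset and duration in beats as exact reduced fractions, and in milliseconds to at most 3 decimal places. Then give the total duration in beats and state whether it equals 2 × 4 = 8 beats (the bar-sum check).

1) 0.0ms=0b +199.336ms=4/7b
2) 199.336ms=4/7b +199.336ms=4/7b
3) 398.671ms=8/7b +199.336ms=4/7b
4) 598.007ms=12/7b +199.336ms=4/7b
5) 797.342ms=16/7b +99.668ms=2/7b
6) 897.01ms=18/7b +99.668ms=2/7b
7) 996.678ms=20/7b +199.336ms=4/7b
8) 1196.013ms=24/7b +199.336ms=4/7b
9) 1395.349ms=4b +348.837ms=1b
10) 1744.186ms=5b +261.628ms=3/4b
11) 2005.814ms=23/4b +87.209ms=1/4b
12) 2093.023ms=6b +348.837ms=1b
13) 2441.86ms=7b +174.419ms=1/2b
14) 2616.279ms=15/2b +174.419ms=1/2b
Σ=8b of 8 (172bpm 4/4) — PASS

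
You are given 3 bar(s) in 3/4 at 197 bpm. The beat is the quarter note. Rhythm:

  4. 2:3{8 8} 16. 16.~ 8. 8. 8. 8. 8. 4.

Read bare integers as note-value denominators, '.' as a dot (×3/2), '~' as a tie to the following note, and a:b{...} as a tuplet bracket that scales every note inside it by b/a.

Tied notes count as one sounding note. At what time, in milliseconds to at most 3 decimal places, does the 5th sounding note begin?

1. 0.0ms @ 0 + 456.853ms (3/2)
2. 456.853ms @ 3/2 + 228.426ms (3/4)
3. 685.279ms @ 9/4 + 228.426ms (3/4)
4. 913.706ms @ 3 + 114.213ms (3/8)
5. 1027.919ms @ 27/8 + 342.64ms (9/8)
6. 1370.558ms @ 9/2 + 228.426ms (3/4)
7. 1598.985ms @ 21/4 + 228.426ms (3/4)
8. 1827.411ms @ 6 + 228.426ms (3/4)
9. 2055.838ms @ 27/4 + 228.426ms (3/4)
10. 2284.264ms @ 15/2 + 456.853ms (3/2)

note 5 onset = 27/8b = 1027.919ms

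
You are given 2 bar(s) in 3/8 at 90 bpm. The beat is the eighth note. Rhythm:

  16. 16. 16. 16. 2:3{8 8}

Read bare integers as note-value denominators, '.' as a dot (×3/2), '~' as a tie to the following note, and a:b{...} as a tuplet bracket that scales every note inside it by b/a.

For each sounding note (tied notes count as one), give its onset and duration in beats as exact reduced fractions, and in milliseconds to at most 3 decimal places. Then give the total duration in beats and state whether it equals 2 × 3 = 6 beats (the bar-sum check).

1) 0.0ms=0b +500.0ms=3/4b
2) 500.0ms=3/4b +500.0ms=3/4b
3) 1000.0ms=3/2b +500.0ms=3/4b
4) 1500.0ms=9/4b +500.0ms=3/4b
5) 2000.0ms=3b +1000.0ms=3/2b
6) 3000.0ms=9/2b +1000.0ms=3/2b
Σ=6b of 6 (90bpm 3/8) — PASS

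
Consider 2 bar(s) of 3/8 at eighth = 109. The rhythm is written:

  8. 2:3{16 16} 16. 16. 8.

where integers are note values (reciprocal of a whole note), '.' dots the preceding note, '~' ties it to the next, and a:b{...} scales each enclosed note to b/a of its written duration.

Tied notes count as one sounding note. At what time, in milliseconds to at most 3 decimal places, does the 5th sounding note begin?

1. 0.0ms @ 0 + 825.688ms (3/2)
2. 825.688ms @ 3/2 + 412.844ms (3/4)
3. 1238.532ms @ 9/4 + 412.844ms (3/4)
4. 1651.376ms @ 3 + 412.844ms (3/4)
5. 2064.22ms @ 15/4 + 412.844ms (3/4)
6. 2477.064ms @ 9/2 + 825.688ms (3/2)

note 5 onset = 15/4b = 2064.22ms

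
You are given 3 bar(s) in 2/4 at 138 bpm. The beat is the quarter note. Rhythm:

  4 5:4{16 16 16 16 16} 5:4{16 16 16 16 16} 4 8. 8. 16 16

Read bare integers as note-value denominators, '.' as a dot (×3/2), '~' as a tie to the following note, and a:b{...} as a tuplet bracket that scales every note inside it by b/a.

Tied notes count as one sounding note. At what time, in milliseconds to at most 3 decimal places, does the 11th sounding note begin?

1. 0.0ms @ 0 + 434.783ms (1)
2. 434.783ms @ 1 + 86.957ms (1/5)
3. 521.739ms @ 6/5 + 86.957ms (1/5)
4. 608.696ms @ 7/5 + 86.957ms (1/5)
5. 695.652ms @ 8/5 + 86.957ms (1/5)
6. 782.609ms @ 9/5 + 86.957ms (1/5)
7. 869.565ms @ 2 + 86.957ms (1/5)
8. 956.522ms @ 11/5 + 86.957ms (1/5)
9. 1043.478ms @ 12/5 + 86.957ms (1/5)
10. 1130.435ms @ 13/5 + 86.957ms (1/5)
11. 1217.391ms @ 14/5 + 86.957ms (1/5)
12. 1304.348ms @ 3 + 434.783ms (1)
13. 1739.13ms @ 4 + 326.087ms (3/4)
14. 2065.217ms @ 19/4 + 326.087ms (3/4)
15. 2391.304ms @ 11/2 + 108.696ms (1/4)
16. 2500.0ms @ 23/4 + 108.696ms (1/4)

note 11 onset = 14/5b = 1217.391ms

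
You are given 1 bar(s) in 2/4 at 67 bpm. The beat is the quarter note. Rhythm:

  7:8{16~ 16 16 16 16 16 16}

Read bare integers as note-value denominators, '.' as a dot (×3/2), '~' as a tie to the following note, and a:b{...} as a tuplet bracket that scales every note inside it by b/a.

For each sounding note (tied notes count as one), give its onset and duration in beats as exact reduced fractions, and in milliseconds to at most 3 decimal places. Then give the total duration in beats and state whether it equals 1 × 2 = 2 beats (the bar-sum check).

1) 0.0ms=0b +511.727ms=4/7b
2) 511.727ms=4/7b +255.864ms=2/7b
3) 767.591ms=6/7b +255.864ms=2/7b
4) 1023.454ms=8/7b +255.864ms=2/7b
5) 1279.318ms=10/7b +255.864ms=2/7b
6) 1535.181ms=12/7b +255.864ms=2/7b
Σ=2b of 2 (67bpm 2/4) — PASS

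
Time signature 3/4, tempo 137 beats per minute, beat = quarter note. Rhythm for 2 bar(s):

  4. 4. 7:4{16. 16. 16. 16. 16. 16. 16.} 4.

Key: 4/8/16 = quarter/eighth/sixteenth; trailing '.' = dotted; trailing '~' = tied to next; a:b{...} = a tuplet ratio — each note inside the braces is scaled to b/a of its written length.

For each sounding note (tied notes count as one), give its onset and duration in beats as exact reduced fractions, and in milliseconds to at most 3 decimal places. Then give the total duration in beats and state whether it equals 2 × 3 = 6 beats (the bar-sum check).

1) 0.0ms=0b +656.934ms=3/2b
2) 656.934ms=3/2b +656.934ms=3/2b
3) 1313.869ms=3b +93.848ms=3/14b
4) 1407.716ms=45/14b +93.848ms=3/14b
5) 1501.564ms=24/7b +93.848ms=3/14b
6) 1595.412ms=51/14b +93.848ms=3/14b
7) 1689.26ms=27/7b +93.848ms=3/14b
8) 1783.107ms=57/14b +93.848ms=3/14b
9) 1876.955ms=30/7b +93.848ms=3/14b
10) 1970.803ms=9/2b +656.934ms=3/2b
Σ=6b of 6 (137bpm 3/4) — PASS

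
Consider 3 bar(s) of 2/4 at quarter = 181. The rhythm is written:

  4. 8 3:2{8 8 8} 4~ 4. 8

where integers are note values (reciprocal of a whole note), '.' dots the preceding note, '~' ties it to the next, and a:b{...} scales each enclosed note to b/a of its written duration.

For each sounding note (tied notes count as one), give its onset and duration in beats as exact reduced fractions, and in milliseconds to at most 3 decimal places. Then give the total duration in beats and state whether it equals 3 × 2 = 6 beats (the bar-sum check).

1) 0.0ms=0b +497.238ms=3/2b
2) 497.238ms=3/2b +165.746ms=1/2b
3) 662.983ms=2b +110.497ms=1/3b
4) 773.481ms=7/3b +110.497ms=1/3b
5) 883.978ms=8/3b +110.497ms=1/3b
6) 994.475ms=3b +828.729ms=5/2b
7) 1823.204ms=11/2b +165.746ms=1/2b
Σ=6b of 6 (181bpm 2/4) — PASS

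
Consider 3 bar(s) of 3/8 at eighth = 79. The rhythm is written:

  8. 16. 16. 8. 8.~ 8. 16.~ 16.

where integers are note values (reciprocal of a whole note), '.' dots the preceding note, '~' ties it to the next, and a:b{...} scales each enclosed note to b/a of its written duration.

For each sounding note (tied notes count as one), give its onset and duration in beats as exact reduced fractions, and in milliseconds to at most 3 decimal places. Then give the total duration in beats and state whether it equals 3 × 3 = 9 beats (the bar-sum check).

1) 0.0ms=0b +1139.241ms=3/2b
2) 1139.241ms=3/2b +569.62ms=3/4b
3) 1708.861ms=9/4b +569.62ms=3/4b
4) 2278.481ms=3b +1139.241ms=3/2b
5) 3417.722ms=9/2b +2278.481ms=3b
6) 5696.203ms=15/2b +1139.241ms=3/2b
Σ=9b of 9 (79bpm 3/8) — PASS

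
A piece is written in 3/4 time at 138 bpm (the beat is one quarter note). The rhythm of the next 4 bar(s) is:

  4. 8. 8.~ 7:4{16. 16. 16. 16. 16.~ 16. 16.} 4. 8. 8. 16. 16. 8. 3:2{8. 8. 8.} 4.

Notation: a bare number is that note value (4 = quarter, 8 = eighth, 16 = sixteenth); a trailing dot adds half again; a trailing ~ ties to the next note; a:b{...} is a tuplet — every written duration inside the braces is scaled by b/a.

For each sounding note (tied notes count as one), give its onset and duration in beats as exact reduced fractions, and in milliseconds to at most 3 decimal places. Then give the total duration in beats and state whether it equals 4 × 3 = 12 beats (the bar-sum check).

1) 0.0ms=0b +652.174ms=3/2b
2) 652.174ms=3/2b +326.087ms=3/4b
3) 978.261ms=9/4b +419.255ms=27/28b
4) 1397.516ms=45/14b +93.168ms=3/14b
5) 1490.683ms=24/7b +93.168ms=3/14b
6) 1583.851ms=51/14b +93.168ms=3/14b
7) 1677.019ms=27/7b +186.335ms=3/7b
8) 1863.354ms=30/7b +93.168ms=3/14b
9) 1956.522ms=9/2b +652.174ms=3/2b
10) 2608.696ms=6b +326.087ms=3/4b
11) 2934.783ms=27/4b +326.087ms=3/4b
12) 3260.87ms=15/2b +163.043ms=3/8b
13) 3423.913ms=63/8b +163.043ms=3/8b
14) 3586.957ms=33/4b +326.087ms=3/4b
15) 3913.043ms=9b +217.391ms=1/2b
16) 4130.435ms=19/2b +217.391ms=1/2b
17) 4347.826ms=10b +217.391ms=1/2b
18) 4565.217ms=21/2b +652.174ms=3/2b
Σ=12b of 12 (138bpm 3/4) — PASS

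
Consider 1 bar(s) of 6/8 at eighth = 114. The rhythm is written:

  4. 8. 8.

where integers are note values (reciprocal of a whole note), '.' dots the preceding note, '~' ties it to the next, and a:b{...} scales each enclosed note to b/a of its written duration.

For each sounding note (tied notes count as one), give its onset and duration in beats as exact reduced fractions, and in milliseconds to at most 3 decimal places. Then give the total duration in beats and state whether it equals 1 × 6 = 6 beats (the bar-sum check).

1) 0.0ms=0b +1578.947ms=3b
2) 1578.947ms=3b +789.474ms=3/2b
3) 2368.421ms=9/2b +789.474ms=3/2b
Σ=6b of 6 (114bpm 6/8) — PASS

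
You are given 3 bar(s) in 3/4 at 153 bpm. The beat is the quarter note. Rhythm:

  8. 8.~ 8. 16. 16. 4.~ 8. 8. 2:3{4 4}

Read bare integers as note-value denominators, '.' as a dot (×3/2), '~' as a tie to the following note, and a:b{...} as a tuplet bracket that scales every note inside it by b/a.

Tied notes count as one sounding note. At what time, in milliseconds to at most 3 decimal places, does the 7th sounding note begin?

note 7 onset = 6b = 2352.941ms

1. 0.0ms @ 0 + 294.118ms (3/4)
2. 294.118ms @ 3/4 + 588.235ms (3/2)
3. 882.353ms @ 9/4 + 147.059ms (3/8)
4. 1029.412ms @ 21/8 + 147.059ms (3/8)
5. 1176.471ms @ 3 + 882.353ms (9/4)
6. 2058.824ms @ 21/4 + 294.118ms (3/4)
7. 2352.941ms @ 6 + 588.235ms (3/2)
8. 2941.176ms @ 15/2 + 588.235ms (3/2)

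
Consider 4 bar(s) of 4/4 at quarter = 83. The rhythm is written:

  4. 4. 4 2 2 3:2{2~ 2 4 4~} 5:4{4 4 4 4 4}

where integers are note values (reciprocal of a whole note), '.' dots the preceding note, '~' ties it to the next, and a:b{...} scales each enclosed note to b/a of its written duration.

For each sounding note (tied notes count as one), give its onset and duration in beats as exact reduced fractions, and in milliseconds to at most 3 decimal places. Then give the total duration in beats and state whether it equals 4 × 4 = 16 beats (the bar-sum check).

1) 0.0ms=0b +1084.337ms=3/2b
2) 1084.337ms=3/2b +1084.337ms=3/2b
3) 2168.675ms=3b +722.892ms=1b
4) 2891.566ms=4b +1445.783ms=2b
5) 4337.349ms=6b +1445.783ms=2b
6) 5783.133ms=8b +1927.711ms=8/3b
7) 7710.843ms=32/3b +481.928ms=2/3b
8) 8192.771ms=34/3b +1060.241ms=22/15b
9) 9253.012ms=64/5b +578.313ms=4/5b
10) 9831.325ms=68/5b +578.313ms=4/5b
11) 10409.639ms=72/5b +578.313ms=4/5b
12) 10987.952ms=76/5b +578.313ms=4/5b
Σ=16b of 16 (83bpm 4/4) — PASS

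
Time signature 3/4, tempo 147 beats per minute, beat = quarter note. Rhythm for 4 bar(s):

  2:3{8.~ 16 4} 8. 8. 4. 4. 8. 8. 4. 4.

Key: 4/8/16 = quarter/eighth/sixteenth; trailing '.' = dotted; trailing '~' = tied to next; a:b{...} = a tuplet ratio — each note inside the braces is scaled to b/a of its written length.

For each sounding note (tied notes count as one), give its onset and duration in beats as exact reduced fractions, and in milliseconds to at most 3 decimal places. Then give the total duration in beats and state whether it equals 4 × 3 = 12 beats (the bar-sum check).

1) 0.0ms=0b +612.245ms=3/2b
2) 612.245ms=3/2b +612.245ms=3/2b
3) 1224.49ms=3b +306.122ms=3/4b
4) 1530.612ms=15/4b +306.122ms=3/4b
5) 1836.735ms=9/2b +612.245ms=3/2b
6) 2448.98ms=6b +612.245ms=3/2b
7) 3061.224ms=15/2b +306.122ms=3/4b
8) 3367.347ms=33/4b +306.122ms=3/4b
9) 3673.469ms=9b +612.245ms=3/2b
10) 4285.714ms=21/2b +612.245ms=3/2b
Σ=12b of 12 (147bpm 3/4) — PASS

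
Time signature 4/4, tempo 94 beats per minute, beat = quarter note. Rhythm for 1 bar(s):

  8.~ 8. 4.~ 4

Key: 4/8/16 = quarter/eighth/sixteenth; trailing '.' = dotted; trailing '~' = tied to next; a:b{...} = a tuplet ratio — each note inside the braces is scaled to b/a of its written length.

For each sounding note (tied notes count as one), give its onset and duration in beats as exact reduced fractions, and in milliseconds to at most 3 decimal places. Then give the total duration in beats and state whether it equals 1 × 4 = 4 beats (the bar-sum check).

1) 0.0ms=0b +957.447ms=3/2b
2) 957.447ms=3/2b +1595.745ms=5/2b
Σ=4b of 4 (94bpm 4/4) — PASS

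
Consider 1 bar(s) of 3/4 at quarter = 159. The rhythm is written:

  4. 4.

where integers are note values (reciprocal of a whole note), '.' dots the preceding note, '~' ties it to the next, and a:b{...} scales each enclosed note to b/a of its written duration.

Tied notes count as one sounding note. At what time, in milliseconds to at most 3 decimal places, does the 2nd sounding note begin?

1. 0.0ms @ 0 + 566.038ms (3/2)
2. 566.038ms @ 3/2 + 566.038ms (3/2)

note 2 onset = 3/2b = 566.038ms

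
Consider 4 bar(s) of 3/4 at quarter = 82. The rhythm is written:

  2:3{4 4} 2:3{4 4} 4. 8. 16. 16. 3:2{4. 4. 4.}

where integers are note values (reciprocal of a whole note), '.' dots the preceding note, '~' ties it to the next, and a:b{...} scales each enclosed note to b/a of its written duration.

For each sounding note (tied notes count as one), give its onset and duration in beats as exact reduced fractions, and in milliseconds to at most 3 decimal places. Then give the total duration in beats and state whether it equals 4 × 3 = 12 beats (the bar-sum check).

1) 0.0ms=0b +1097.561ms=3/2b
2) 1097.561ms=3/2b +1097.561ms=3/2b
3) 2195.122ms=3b +1097.561ms=3/2b
4) 3292.683ms=9/2b +1097.561ms=3/2b
5) 4390.244ms=6b +1097.561ms=3/2b
6) 5487.805ms=15/2b +548.78ms=3/4b
7) 6036.585ms=33/4b +274.39ms=3/8b
8) 6310.976ms=69/8b +274.39ms=3/8b
9) 6585.366ms=9b +731.707ms=1b
10) 7317.073ms=10b +731.707ms=1b
11) 8048.78ms=11b +731.707ms=1b
Σ=12b of 12 (82bpm 3/4) — PASS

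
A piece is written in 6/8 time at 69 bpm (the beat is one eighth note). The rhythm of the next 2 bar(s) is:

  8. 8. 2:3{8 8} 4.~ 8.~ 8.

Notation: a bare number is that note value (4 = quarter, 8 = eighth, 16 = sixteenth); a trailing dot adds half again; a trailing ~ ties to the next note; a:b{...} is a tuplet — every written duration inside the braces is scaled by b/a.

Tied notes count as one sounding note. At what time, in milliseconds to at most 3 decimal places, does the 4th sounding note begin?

1. 0.0ms @ 0 + 1304.348ms (3/2)
2. 1304.348ms @ 3/2 + 1304.348ms (3/2)
3. 2608.696ms @ 3 + 1304.348ms (3/2)
4. 3913.043ms @ 9/2 + 1304.348ms (3/2)
5. 5217.391ms @ 6 + 5217.391ms (6)

note 4 onset = 9/2b = 3913.043ms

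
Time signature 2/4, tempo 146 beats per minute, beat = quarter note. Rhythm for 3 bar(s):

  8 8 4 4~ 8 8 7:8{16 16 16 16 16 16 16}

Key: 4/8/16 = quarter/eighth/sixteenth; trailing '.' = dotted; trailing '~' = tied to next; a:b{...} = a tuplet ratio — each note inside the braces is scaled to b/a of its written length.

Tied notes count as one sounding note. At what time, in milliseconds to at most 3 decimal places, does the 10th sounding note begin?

note 10 onset = 36/7b = 2113.503ms

1. 0.0ms @ 0 + 205.479ms (1/2)
2. 205.479ms @ 1/2 + 205.479ms (1/2)
3. 410.959ms @ 1 + 410.959ms (1)
4. 821.918ms @ 2 + 616.438ms (3/2)
5. 1438.356ms @ 7/2 + 205.479ms (1/2)
6. 1643.836ms @ 4 + 117.417ms (2/7)
7. 1761.252ms @ 30/7 + 117.417ms (2/7)
8. 1878.669ms @ 32/7 + 117.417ms (2/7)
9. 1996.086ms @ 34/7 + 117.417ms (2/7)
10. 2113.503ms @ 36/7 + 117.417ms (2/7)
11. 2230.92ms @ 38/7 + 117.417ms (2/7)
12. 2348.337ms @ 40/7 + 117.417ms (2/7)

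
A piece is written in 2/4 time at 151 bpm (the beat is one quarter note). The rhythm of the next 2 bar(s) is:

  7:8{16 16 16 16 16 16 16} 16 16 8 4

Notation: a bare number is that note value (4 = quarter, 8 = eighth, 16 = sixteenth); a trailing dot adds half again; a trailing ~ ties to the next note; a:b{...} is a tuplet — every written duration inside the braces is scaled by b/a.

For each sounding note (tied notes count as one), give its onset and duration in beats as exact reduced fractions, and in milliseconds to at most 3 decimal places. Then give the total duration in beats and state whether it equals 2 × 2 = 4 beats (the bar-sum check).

1) 0.0ms=0b +113.529ms=2/7b
2) 113.529ms=2/7b +113.529ms=2/7b
3) 227.058ms=4/7b +113.529ms=2/7b
4) 340.587ms=6/7b +113.529ms=2/7b
5) 454.115ms=8/7b +113.529ms=2/7b
6) 567.644ms=10/7b +113.529ms=2/7b
7) 681.173ms=12/7b +113.529ms=2/7b
8) 794.702ms=2b +99.338ms=1/4b
9) 894.04ms=9/4b +99.338ms=1/4b
10) 993.377ms=5/2b +198.675ms=1/2b
11) 1192.053ms=3b +397.351ms=1b
Σ=4b of 4 (151bpm 2/4) — PASS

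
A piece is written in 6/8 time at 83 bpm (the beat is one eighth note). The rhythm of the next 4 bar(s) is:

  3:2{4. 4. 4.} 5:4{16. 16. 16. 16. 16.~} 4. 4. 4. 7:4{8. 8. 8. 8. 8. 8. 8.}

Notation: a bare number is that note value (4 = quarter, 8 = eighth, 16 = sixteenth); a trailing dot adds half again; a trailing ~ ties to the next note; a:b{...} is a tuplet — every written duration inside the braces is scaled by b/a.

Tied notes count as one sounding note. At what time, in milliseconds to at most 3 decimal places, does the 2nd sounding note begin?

note 2 onset = 2b = 1445.783ms

1. 0.0ms @ 0 + 1445.783ms (2)
2. 1445.783ms @ 2 + 1445.783ms (2)
3. 2891.566ms @ 4 + 1445.783ms (2)
4. 4337.349ms @ 6 + 433.735ms (3/5)
5. 4771.084ms @ 33/5 + 433.735ms (3/5)
6. 5204.819ms @ 36/5 + 433.735ms (3/5)
7. 5638.554ms @ 39/5 + 433.735ms (3/5)
8. 6072.289ms @ 42/5 + 2602.41ms (18/5)
9. 8674.699ms @ 12 + 2168.675ms (3)
10. 10843.373ms @ 15 + 2168.675ms (3)
11. 13012.048ms @ 18 + 619.621ms (6/7)
12. 13631.67ms @ 132/7 + 619.621ms (6/7)
13. 14251.291ms @ 138/7 + 619.621ms (6/7)
14. 14870.912ms @ 144/7 + 619.621ms (6/7)
15. 15490.534ms @ 150/7 + 619.621ms (6/7)
16. 16110.155ms @ 156/7 + 619.621ms (6/7)
17. 16729.776ms @ 162/7 + 619.621ms (6/7)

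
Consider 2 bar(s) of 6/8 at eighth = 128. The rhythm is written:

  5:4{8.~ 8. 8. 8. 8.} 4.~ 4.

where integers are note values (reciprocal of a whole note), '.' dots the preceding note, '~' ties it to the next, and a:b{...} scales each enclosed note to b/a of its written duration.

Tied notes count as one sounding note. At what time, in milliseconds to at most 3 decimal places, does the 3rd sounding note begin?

note 3 onset = 18/5b = 1687.5ms

1. 0.0ms @ 0 + 1125.0ms (12/5)
2. 1125.0ms @ 12/5 + 562.5ms (6/5)
3. 1687.5ms @ 18/5 + 562.5ms (6/5)
4. 2250.0ms @ 24/5 + 562.5ms (6/5)
5. 2812.5ms @ 6 + 2812.5ms (6)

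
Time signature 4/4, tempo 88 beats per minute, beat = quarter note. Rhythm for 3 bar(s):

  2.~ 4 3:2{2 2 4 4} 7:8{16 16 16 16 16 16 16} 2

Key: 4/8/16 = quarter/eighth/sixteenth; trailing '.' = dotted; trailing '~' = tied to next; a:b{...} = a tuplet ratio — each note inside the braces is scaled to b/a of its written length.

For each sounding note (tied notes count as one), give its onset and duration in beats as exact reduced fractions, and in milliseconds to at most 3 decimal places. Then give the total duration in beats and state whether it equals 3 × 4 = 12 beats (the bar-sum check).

1) 0.0ms=0b +2727.273ms=4b
2) 2727.273ms=4b +909.091ms=4/3b
3) 3636.364ms=16/3b +909.091ms=4/3b
4) 4545.455ms=20/3b +454.545ms=2/3b
5) 5000.0ms=22/3b +454.545ms=2/3b
6) 5454.545ms=8b +194.805ms=2/7b
7) 5649.351ms=58/7b +194.805ms=2/7b
8) 5844.156ms=60/7b +194.805ms=2/7b
9) 6038.961ms=62/7b +194.805ms=2/7b
10) 6233.766ms=64/7b +194.805ms=2/7b
11) 6428.571ms=66/7b +194.805ms=2/7b
12) 6623.377ms=68/7b +194.805ms=2/7b
13) 6818.182ms=10b +1363.636ms=2b
Σ=12b of 12 (88bpm 4/4) — PASS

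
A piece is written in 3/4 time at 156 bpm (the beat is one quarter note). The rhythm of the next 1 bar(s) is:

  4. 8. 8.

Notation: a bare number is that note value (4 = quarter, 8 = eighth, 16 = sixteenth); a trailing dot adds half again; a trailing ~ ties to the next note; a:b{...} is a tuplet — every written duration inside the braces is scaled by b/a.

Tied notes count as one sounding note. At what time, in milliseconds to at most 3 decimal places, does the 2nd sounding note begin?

1. 0.0ms @ 0 + 576.923ms (3/2)
2. 576.923ms @ 3/2 + 288.462ms (3/4)
3. 865.385ms @ 9/4 + 288.462ms (3/4)

note 2 onset = 3/2b = 576.923ms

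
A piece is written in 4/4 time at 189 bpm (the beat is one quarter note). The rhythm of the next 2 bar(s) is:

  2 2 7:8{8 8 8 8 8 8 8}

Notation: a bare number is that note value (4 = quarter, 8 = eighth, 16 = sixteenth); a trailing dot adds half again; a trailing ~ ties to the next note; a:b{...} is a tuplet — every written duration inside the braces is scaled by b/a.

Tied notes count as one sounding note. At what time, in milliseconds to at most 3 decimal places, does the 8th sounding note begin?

note 8 onset = 48/7b = 2176.871ms

1. 0.0ms @ 0 + 634.921ms (2)
2. 634.921ms @ 2 + 634.921ms (2)
3. 1269.841ms @ 4 + 181.406ms (4/7)
4. 1451.247ms @ 32/7 + 181.406ms (4/7)
5. 1632.653ms @ 36/7 + 181.406ms (4/7)
6. 1814.059ms @ 40/7 + 181.406ms (4/7)
7. 1995.465ms @ 44/7 + 181.406ms (4/7)
8. 2176.871ms @ 48/7 + 181.406ms (4/7)
9. 2358.277ms @ 52/7 + 181.406ms (4/7)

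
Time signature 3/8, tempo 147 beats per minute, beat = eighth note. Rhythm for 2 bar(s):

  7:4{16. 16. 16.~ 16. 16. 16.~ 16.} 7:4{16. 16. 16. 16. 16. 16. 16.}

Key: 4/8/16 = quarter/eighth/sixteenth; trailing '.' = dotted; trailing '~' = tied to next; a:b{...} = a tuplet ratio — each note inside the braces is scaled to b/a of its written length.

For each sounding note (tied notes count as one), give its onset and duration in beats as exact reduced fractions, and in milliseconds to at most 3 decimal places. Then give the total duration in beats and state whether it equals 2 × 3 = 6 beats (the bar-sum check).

1) 0.0ms=0b +174.927ms=3/7b
2) 174.927ms=3/7b +174.927ms=3/7b
3) 349.854ms=6/7b +349.854ms=6/7b
4) 699.708ms=12/7b +174.927ms=3/7b
5) 874.636ms=15/7b +349.854ms=6/7b
6) 1224.49ms=3b +174.927ms=3/7b
7) 1399.417ms=24/7b +174.927ms=3/7b
8) 1574.344ms=27/7b +174.927ms=3/7b
9) 1749.271ms=30/7b +174.927ms=3/7b
10) 1924.198ms=33/7b +174.927ms=3/7b
11) 2099.125ms=36/7b +174.927ms=3/7b
12) 2274.052ms=39/7b +174.927ms=3/7b
Σ=6b of 6 (147bpm 3/8) — PASS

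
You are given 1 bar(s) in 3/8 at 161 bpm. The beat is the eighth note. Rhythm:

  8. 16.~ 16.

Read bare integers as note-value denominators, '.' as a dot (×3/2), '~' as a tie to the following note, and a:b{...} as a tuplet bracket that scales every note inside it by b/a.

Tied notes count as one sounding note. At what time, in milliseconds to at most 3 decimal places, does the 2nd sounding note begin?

1. 0.0ms @ 0 + 559.006ms (3/2)
2. 559.006ms @ 3/2 + 559.006ms (3/2)

note 2 onset = 3/2b = 559.006ms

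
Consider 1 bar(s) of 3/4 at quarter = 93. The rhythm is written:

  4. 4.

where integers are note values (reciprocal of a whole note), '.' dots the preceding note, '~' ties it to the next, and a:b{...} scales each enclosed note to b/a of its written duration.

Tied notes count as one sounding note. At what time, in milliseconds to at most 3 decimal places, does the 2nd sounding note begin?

1. 0.0ms @ 0 + 967.742ms (3/2)
2. 967.742ms @ 3/2 + 967.742ms (3/2)

note 2 onset = 3/2b = 967.742ms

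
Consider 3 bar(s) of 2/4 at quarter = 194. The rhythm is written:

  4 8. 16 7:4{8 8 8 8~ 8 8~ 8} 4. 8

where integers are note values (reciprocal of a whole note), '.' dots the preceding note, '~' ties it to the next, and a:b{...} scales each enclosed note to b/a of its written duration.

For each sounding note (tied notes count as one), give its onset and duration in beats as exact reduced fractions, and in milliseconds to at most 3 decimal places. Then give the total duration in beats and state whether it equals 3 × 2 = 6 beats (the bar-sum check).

1) 0.0ms=0b +309.278ms=1b
2) 309.278ms=1b +231.959ms=3/4b
3) 541.237ms=7/4b +77.32ms=1/4b
4) 618.557ms=2b +88.365ms=2/7b
5) 706.922ms=16/7b +88.365ms=2/7b
6) 795.287ms=18/7b +88.365ms=2/7b
7) 883.652ms=20/7b +176.73ms=4/7b
8) 1060.383ms=24/7b +176.73ms=4/7b
9) 1237.113ms=4b +463.918ms=3/2b
10) 1701.031ms=11/2b +154.639ms=1/2b
Σ=6b of 6 (194bpm 2/4) — PASS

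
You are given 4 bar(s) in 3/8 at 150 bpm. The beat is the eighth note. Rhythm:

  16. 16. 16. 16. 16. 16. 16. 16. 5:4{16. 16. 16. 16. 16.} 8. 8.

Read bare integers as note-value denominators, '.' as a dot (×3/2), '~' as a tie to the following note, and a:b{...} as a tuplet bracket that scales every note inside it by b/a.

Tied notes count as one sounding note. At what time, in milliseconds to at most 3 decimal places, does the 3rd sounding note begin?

note 3 onset = 3/2b = 600.0ms

1. 0.0ms @ 0 + 300.0ms (3/4)
2. 300.0ms @ 3/4 + 300.0ms (3/4)
3. 600.0ms @ 3/2 + 300.0ms (3/4)
4. 900.0ms @ 9/4 + 300.0ms (3/4)
5. 1200.0ms @ 3 + 300.0ms (3/4)
6. 1500.0ms @ 15/4 + 300.0ms (3/4)
7. 1800.0ms @ 9/2 + 300.0ms (3/4)
8. 2100.0ms @ 21/4 + 300.0ms (3/4)
9. 2400.0ms @ 6 + 240.0ms (3/5)
10. 2640.0ms @ 33/5 + 240.0ms (3/5)
11. 2880.0ms @ 36/5 + 240.0ms (3/5)
12. 3120.0ms @ 39/5 + 240.0ms (3/5)
13. 3360.0ms @ 42/5 + 240.0ms (3/5)
14. 3600.0ms @ 9 + 600.0ms (3/2)
15. 4200.0ms @ 21/2 + 600.0ms (3/2)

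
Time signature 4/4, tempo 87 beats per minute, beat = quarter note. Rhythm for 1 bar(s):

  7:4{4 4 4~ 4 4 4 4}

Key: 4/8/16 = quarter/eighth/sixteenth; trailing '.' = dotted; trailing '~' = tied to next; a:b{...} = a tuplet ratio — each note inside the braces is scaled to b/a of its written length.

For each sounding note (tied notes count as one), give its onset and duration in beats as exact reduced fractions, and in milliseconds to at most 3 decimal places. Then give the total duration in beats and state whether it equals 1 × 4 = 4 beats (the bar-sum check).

1) 0.0ms=0b +394.089ms=4/7b
2) 394.089ms=4/7b +394.089ms=4/7b
3) 788.177ms=8/7b +788.177ms=8/7b
4) 1576.355ms=16/7b +394.089ms=4/7b
5) 1970.443ms=20/7b +394.089ms=4/7b
6) 2364.532ms=24/7b +394.089ms=4/7b
Σ=4b of 4 (87bpm 4/4) — PASS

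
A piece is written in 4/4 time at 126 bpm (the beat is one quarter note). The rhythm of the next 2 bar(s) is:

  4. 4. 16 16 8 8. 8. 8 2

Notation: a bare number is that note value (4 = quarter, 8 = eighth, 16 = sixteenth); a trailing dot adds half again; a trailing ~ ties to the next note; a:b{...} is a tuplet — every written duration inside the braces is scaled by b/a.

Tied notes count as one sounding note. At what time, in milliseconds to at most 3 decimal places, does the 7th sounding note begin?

1. 0.0ms @ 0 + 714.286ms (3/2)
2. 714.286ms @ 3/2 + 714.286ms (3/2)
3. 1428.571ms @ 3 + 119.048ms (1/4)
4. 1547.619ms @ 13/4 + 119.048ms (1/4)
5. 1666.667ms @ 7/2 + 238.095ms (1/2)
6. 1904.762ms @ 4 + 357.143ms (3/4)
7. 2261.905ms @ 19/4 + 357.143ms (3/4)
8. 2619.048ms @ 11/2 + 238.095ms (1/2)
9. 2857.143ms @ 6 + 952.381ms (2)

note 7 onset = 19/4b = 2261.905ms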